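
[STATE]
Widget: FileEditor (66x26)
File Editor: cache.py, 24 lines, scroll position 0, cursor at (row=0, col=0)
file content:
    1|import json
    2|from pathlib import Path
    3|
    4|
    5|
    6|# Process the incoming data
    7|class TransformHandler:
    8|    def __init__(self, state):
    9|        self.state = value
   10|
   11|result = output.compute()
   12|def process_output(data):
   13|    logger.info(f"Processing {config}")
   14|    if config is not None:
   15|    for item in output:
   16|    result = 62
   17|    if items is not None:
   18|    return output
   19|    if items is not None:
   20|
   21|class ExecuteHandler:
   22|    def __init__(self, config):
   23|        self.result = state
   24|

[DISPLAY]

█mport json                                                      ▲
from pathlib import Path                                         █
                                                                 ░
                                                                 ░
                                                                 ░
# Process the incoming data                                      ░
class TransformHandler:                                          ░
    def __init__(self, state):                                   ░
        self.state = value                                       ░
                                                                 ░
result = output.compute()                                        ░
def process_output(data):                                        ░
    logger.info(f"Processing {config}")                          ░
    if config is not None:                                       ░
    for item in output:                                          ░
    result = 62                                                  ░
    if items is not None:                                        ░
    return output                                                ░
    if items is not None:                                        ░
                                                                 ░
class ExecuteHandler:                                            ░
    def __init__(self, config):                                  ░
        self.result = state                                      ░
                                                                 ░
                                                                 ░
                                                                 ▼


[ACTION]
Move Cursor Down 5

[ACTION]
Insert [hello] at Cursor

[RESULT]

import json                                                      ▲
from pathlib import Path                                         █
                                                                 ░
                                                                 ░
                                                                 ░
hello█ Process the incoming data                                 ░
class TransformHandler:                                          ░
    def __init__(self, state):                                   ░
        self.state = value                                       ░
                                                                 ░
result = output.compute()                                        ░
def process_output(data):                                        ░
    logger.info(f"Processing {config}")                          ░
    if config is not None:                                       ░
    for item in output:                                          ░
    result = 62                                                  ░
    if items is not None:                                        ░
    return output                                                ░
    if items is not None:                                        ░
                                                                 ░
class ExecuteHandler:                                            ░
    def __init__(self, config):                                  ░
        self.result = state                                      ░
                                                                 ░
                                                                 ░
                                                                 ▼


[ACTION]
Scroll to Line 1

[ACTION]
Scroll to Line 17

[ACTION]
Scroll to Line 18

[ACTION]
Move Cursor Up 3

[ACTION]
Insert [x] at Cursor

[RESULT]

import json                                                      ▲
from pathlib import Path                                         █
x█                                                               ░
                                                                 ░
                                                                 ░
hello# Process the incoming data                                 ░
class TransformHandler:                                          ░
    def __init__(self, state):                                   ░
        self.state = value                                       ░
                                                                 ░
result = output.compute()                                        ░
def process_output(data):                                        ░
    logger.info(f"Processing {config}")                          ░
    if config is not None:                                       ░
    for item in output:                                          ░
    result = 62                                                  ░
    if items is not None:                                        ░
    return output                                                ░
    if items is not None:                                        ░
                                                                 ░
class ExecuteHandler:                                            ░
    def __init__(self, config):                                  ░
        self.result = state                                      ░
                                                                 ░
                                                                 ░
                                                                 ▼


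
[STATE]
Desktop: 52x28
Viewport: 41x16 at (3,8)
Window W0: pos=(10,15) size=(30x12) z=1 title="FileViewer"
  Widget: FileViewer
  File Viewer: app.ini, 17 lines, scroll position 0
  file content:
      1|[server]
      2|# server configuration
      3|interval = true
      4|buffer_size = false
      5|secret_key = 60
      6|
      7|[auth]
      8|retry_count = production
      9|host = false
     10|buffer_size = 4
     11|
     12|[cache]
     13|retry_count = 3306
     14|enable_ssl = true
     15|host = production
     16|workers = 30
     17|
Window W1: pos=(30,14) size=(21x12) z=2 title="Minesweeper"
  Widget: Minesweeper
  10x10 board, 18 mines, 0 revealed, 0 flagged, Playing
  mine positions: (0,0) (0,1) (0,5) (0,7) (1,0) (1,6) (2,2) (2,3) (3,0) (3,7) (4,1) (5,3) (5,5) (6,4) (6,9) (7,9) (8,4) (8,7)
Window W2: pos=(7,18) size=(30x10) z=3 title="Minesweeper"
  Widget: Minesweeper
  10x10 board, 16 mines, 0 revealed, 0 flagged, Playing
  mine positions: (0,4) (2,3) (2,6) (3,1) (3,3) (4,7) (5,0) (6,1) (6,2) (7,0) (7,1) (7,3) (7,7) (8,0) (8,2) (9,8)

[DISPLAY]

                                         
                                         
                                         
                                         
                                         
                                         
                           ┏━━━━━━━━━━━━━
       ┏━━━━━━━━━━━━━━━━━━━┃ Minesweeper 
       ┃ FileViewer        ┠─────────────
       ┠───────────────────┃■■■■■■■■■■   
    ┏━━━━━━━━━━━━━━━━━━━━━━━━━━━━┓■■■■   
    ┃ Minesweeper                ┃■■■■   
    ┠────────────────────────────┨■■■■   
    ┃■■■■■■■■■■                  ┃■■■■   
    ┃■■■■■■■■■■                  ┃■■■■   
    ┃■■■■■■■■■■                  ┃■■■■   


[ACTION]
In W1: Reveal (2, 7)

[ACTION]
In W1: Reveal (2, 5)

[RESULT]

                                         
                                         
                                         
                                         
                                         
                                         
                           ┏━━━━━━━━━━━━━
       ┏━━━━━━━━━━━━━━━━━━━┃ Minesweeper 
       ┃ FileViewer        ┠─────────────
       ┠───────────────────┃■■■■■■■■■■   
    ┏━━━━━━━━━━━━━━━━━━━━━━━━━━━━┓■■■■   
    ┃ Minesweeper                ┃■2■■   
    ┠────────────────────────────┨■■■■   
    ┃■■■■■■■■■■                  ┃■■■■   
    ┃■■■■■■■■■■                  ┃■■■■   
    ┃■■■■■■■■■■                  ┃■■■■   


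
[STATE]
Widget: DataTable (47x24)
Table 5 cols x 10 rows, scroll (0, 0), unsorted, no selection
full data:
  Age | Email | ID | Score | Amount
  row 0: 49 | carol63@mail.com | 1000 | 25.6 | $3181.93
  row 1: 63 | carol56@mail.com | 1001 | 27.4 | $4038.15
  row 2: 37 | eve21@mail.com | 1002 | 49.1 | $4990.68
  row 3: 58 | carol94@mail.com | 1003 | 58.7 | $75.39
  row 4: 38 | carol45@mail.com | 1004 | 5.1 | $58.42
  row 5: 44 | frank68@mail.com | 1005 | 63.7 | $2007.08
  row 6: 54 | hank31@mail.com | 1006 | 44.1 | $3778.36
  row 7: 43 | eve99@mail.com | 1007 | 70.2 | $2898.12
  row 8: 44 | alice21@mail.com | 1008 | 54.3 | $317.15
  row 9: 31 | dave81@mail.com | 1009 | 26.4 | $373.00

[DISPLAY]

Age│Email           │ID  │Score│Amount         
───┼────────────────┼────┼─────┼────────       
49 │carol63@mail.com│1000│25.6 │$3181.93       
63 │carol56@mail.com│1001│27.4 │$4038.15       
37 │eve21@mail.com  │1002│49.1 │$4990.68       
58 │carol94@mail.com│1003│58.7 │$75.39         
38 │carol45@mail.com│1004│5.1  │$58.42         
44 │frank68@mail.com│1005│63.7 │$2007.08       
54 │hank31@mail.com │1006│44.1 │$3778.36       
43 │eve99@mail.com  │1007│70.2 │$2898.12       
44 │alice21@mail.com│1008│54.3 │$317.15        
31 │dave81@mail.com │1009│26.4 │$373.00        
                                               
                                               
                                               
                                               
                                               
                                               
                                               
                                               
                                               
                                               
                                               
                                               


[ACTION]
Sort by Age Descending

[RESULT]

Ag▼│Email           │ID  │Score│Amount         
───┼────────────────┼────┼─────┼────────       
63 │carol56@mail.com│1001│27.4 │$4038.15       
58 │carol94@mail.com│1003│58.7 │$75.39         
54 │hank31@mail.com │1006│44.1 │$3778.36       
49 │carol63@mail.com│1000│25.6 │$3181.93       
44 │frank68@mail.com│1005│63.7 │$2007.08       
44 │alice21@mail.com│1008│54.3 │$317.15        
43 │eve99@mail.com  │1007│70.2 │$2898.12       
38 │carol45@mail.com│1004│5.1  │$58.42         
37 │eve21@mail.com  │1002│49.1 │$4990.68       
31 │dave81@mail.com │1009│26.4 │$373.00        
                                               
                                               
                                               
                                               
                                               
                                               
                                               
                                               
                                               
                                               
                                               
                                               


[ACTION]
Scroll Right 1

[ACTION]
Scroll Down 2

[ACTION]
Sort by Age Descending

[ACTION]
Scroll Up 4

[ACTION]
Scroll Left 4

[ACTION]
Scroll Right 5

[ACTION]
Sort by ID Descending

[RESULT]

Age│Email           │ID ▼│Score│Amount         
───┼────────────────┼────┼─────┼────────       
31 │dave81@mail.com │1009│26.4 │$373.00        
44 │alice21@mail.com│1008│54.3 │$317.15        
43 │eve99@mail.com  │1007│70.2 │$2898.12       
54 │hank31@mail.com │1006│44.1 │$3778.36       
44 │frank68@mail.com│1005│63.7 │$2007.08       
38 │carol45@mail.com│1004│5.1  │$58.42         
58 │carol94@mail.com│1003│58.7 │$75.39         
37 │eve21@mail.com  │1002│49.1 │$4990.68       
63 │carol56@mail.com│1001│27.4 │$4038.15       
49 │carol63@mail.com│1000│25.6 │$3181.93       
                                               
                                               
                                               
                                               
                                               
                                               
                                               
                                               
                                               
                                               
                                               
                                               


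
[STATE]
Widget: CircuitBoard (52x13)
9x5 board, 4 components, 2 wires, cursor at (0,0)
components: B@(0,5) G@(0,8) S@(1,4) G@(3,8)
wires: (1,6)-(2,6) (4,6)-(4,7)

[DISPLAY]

   0 1 2 3 4 5 6 7 8                                
0  [.]                  B           G               
                                                    
1                   S       ·                       
                            │                       
2                           ·                       
                                                    
3                                   G               
                                                    
4                           · ─ ·                   
Cursor: (0,0)                                       
                                                    
                                                    


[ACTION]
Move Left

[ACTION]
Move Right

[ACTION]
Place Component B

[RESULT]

   0 1 2 3 4 5 6 7 8                                
0      [B]              B           G               
                                                    
1                   S       ·                       
                            │                       
2                           ·                       
                                                    
3                                   G               
                                                    
4                           · ─ ·                   
Cursor: (0,1)                                       
                                                    
                                                    


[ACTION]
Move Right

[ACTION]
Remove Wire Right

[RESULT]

   0 1 2 3 4 5 6 7 8                                
0       B  [.]          B           G               
                                                    
1                   S       ·                       
                            │                       
2                           ·                       
                                                    
3                                   G               
                                                    
4                           · ─ ·                   
Cursor: (0,2)                                       
                                                    
                                                    


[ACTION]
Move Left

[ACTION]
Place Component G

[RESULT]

   0 1 2 3 4 5 6 7 8                                
0      [G]              B           G               
                                                    
1                   S       ·                       
                            │                       
2                           ·                       
                                                    
3                                   G               
                                                    
4                           · ─ ·                   
Cursor: (0,1)                                       
                                                    
                                                    


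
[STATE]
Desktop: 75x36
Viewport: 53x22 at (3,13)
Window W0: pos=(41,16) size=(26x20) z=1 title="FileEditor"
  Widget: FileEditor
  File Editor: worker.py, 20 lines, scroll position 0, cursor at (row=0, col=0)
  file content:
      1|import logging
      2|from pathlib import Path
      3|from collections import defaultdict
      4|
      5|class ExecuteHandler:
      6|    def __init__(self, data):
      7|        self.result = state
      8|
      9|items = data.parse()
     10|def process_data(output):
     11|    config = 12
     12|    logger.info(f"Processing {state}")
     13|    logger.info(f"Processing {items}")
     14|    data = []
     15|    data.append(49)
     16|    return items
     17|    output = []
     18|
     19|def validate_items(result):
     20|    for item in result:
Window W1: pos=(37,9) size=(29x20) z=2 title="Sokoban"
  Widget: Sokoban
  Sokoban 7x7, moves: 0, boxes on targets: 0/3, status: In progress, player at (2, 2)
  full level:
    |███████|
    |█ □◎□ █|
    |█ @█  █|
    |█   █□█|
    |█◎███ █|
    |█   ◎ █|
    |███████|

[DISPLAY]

                                  ┃█ □◎□ █           
                                  ┃█ @█  █           
                                  ┃█   █□█           
                                  ┃█◎███ █           
                                  ┃█   ◎ █           
                                  ┃███████           
                                  ┃Moves: 0  0/3     
                                  ┃                  
                                  ┃                  
                                  ┃                  
                                  ┃                  
                                  ┃                  
                                  ┃                  
                                  ┃                  
                                  ┃                  
                                  ┗━━━━━━━━━━━━━━━━━━
                                      ┃    config = 1
                                      ┃    logger.inf
                                      ┃    logger.inf
                                      ┃    data = [] 
                                      ┃    data.appen
                                      ┃    return ite


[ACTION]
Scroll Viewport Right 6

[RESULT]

                            ┃█ □◎□ █                 
                            ┃█ @█  █                 
                            ┃█   █□█                 
                            ┃█◎███ █                 
                            ┃█   ◎ █                 
                            ┃███████                 
                            ┃Moves: 0  0/3           
                            ┃                        
                            ┃                        
                            ┃                        
                            ┃                        
                            ┃                        
                            ┃                        
                            ┃                        
                            ┃                        
                            ┗━━━━━━━━━━━━━━━━━━━━━━━━
                                ┃    config = 12     
                                ┃    logger.info(f"Pr
                                ┃    logger.info(f"Pr
                                ┃    data = []       
                                ┃    data.append(49) 
                                ┃    return items    


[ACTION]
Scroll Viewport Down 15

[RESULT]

                            ┃█ @█  █                 
                            ┃█   █□█                 
                            ┃█◎███ █                 
                            ┃█   ◎ █                 
                            ┃███████                 
                            ┃Moves: 0  0/3           
                            ┃                        
                            ┃                        
                            ┃                        
                            ┃                        
                            ┃                        
                            ┃                        
                            ┃                        
                            ┃                        
                            ┗━━━━━━━━━━━━━━━━━━━━━━━━
                                ┃    config = 12     
                                ┃    logger.info(f"Pr
                                ┃    logger.info(f"Pr
                                ┃    data = []       
                                ┃    data.append(49) 
                                ┃    return items    
                                ┗━━━━━━━━━━━━━━━━━━━━


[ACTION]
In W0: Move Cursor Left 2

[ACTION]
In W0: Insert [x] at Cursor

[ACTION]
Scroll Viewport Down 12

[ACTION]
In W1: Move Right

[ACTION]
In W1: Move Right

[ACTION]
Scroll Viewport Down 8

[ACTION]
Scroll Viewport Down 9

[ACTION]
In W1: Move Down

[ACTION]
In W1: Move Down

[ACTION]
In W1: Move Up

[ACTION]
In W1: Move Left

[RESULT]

                            ┃█@ █  █                 
                            ┃█   █□█                 
                            ┃█◎███ █                 
                            ┃█   ◎ █                 
                            ┃███████                 
                            ┃Moves: 3  0/3           
                            ┃                        
                            ┃                        
                            ┃                        
                            ┃                        
                            ┃                        
                            ┃                        
                            ┃                        
                            ┃                        
                            ┗━━━━━━━━━━━━━━━━━━━━━━━━
                                ┃    config = 12     
                                ┃    logger.info(f"Pr
                                ┃    logger.info(f"Pr
                                ┃    data = []       
                                ┃    data.append(49) 
                                ┃    return items    
                                ┗━━━━━━━━━━━━━━━━━━━━


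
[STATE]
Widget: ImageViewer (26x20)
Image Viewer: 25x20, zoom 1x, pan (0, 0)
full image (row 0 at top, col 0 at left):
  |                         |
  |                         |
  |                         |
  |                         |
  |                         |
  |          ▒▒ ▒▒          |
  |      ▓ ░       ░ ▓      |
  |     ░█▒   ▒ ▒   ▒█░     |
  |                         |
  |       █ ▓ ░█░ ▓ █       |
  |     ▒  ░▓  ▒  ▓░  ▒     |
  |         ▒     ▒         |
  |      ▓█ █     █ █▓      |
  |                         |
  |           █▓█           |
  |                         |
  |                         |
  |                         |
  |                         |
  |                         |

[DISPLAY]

                          
                          
                          
                          
                          
          ▒▒ ▒▒           
      ▓ ░       ░ ▓       
     ░█▒   ▒ ▒   ▒█░      
                          
       █ ▓ ░█░ ▓ █        
     ▒  ░▓  ▒  ▓░  ▒      
         ▒     ▒          
      ▓█ █     █ █▓       
                          
           █▓█            
                          
                          
                          
                          
                          


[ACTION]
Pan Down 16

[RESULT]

                          
                          
                          
                          
                          
                          
                          
                          
                          
                          
                          
                          
                          
                          
                          
                          
                          
                          
                          
                          


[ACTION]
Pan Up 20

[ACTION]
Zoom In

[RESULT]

                          
                          
                          
                          
                          
                          
                          
                          
                          
                          
                    ▒▒▒▒  
                    ▒▒▒▒  
            ▓▓  ░░        
            ▓▓  ░░        
          ░░██▒▒      ▒▒  
          ░░██▒▒      ▒▒  
                          
                          
              ██  ▓▓  ░░██
              ██  ▓▓  ░░██


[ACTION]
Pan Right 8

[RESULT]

                          
                          
                          
                          
                          
                          
                          
                          
                          
                          
            ▒▒▒▒  ▒▒▒▒    
            ▒▒▒▒  ▒▒▒▒    
    ▓▓  ░░              ░░
    ▓▓  ░░              ░░
  ░░██▒▒      ▒▒  ▒▒      
  ░░██▒▒      ▒▒  ▒▒      
                          
                          
      ██  ▓▓  ░░██░░  ▓▓  
      ██  ▓▓  ░░██░░  ▓▓  


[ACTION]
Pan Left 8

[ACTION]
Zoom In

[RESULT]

                          
                          
                          
                          
                          
                          
                          
                          
                          
                          
                          
                          
                          
                          
                          
                          
                          
                          
                  ▓▓▓   ░░
                  ▓▓▓   ░░


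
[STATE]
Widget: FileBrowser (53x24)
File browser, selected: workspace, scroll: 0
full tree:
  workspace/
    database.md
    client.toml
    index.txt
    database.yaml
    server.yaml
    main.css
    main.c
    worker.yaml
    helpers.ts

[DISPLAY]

> [-] workspace/                                     
    database.md                                      
    client.toml                                      
    index.txt                                        
    database.yaml                                    
    server.yaml                                      
    main.css                                         
    main.c                                           
    worker.yaml                                      
    helpers.ts                                       
                                                     
                                                     
                                                     
                                                     
                                                     
                                                     
                                                     
                                                     
                                                     
                                                     
                                                     
                                                     
                                                     
                                                     


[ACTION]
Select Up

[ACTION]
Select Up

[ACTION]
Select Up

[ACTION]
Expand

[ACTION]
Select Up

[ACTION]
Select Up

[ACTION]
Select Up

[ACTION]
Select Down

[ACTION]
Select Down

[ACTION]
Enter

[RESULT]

  [-] workspace/                                     
    database.md                                      
  > client.toml                                      
    index.txt                                        
    database.yaml                                    
    server.yaml                                      
    main.css                                         
    main.c                                           
    worker.yaml                                      
    helpers.ts                                       
                                                     
                                                     
                                                     
                                                     
                                                     
                                                     
                                                     
                                                     
                                                     
                                                     
                                                     
                                                     
                                                     
                                                     


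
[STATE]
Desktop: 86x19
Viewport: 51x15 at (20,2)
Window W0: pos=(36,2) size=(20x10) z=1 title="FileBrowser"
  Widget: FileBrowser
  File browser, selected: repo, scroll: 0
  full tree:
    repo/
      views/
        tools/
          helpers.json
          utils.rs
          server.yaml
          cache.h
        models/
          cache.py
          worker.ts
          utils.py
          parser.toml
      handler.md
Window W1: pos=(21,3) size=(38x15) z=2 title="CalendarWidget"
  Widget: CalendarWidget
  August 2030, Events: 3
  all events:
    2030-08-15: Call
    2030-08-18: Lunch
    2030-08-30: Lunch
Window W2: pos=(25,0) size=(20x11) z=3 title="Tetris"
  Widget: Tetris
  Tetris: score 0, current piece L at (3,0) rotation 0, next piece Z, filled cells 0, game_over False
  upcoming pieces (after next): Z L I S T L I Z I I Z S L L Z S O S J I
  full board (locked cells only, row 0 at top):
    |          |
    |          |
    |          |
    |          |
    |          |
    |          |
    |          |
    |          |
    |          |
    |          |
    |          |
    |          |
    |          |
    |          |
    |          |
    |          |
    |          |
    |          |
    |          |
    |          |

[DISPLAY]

     ┠──────────────────┨━━━━━━━━━━┓               
 ┏━━━┃                  ┃━━━━━━━━━━━━━┓            
 ┃ Ca┃                  ┃             ┃            
 ┠───┃                  ┃─────────────┨            
 ┃   ┃                  ┃             ┃            
 ┃Mo ┃                  ┃             ┃            
 ┃   ┃                  ┃             ┃            
 ┃ 5 ┃                  ┃             ┃            
 ┃12 ┗━━━━━━━━━━━━━━━━━━┛             ┃            
 ┃19 20 21 22 23 24 25                ┃            
 ┃26 27 28 29 30* 31                  ┃            
 ┃                                    ┃            
 ┃                                    ┃            
 ┃                                    ┃            
 ┃                                    ┃            


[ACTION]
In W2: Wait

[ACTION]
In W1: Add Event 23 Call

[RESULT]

     ┠──────────────────┨━━━━━━━━━━┓               
 ┏━━━┃                  ┃━━━━━━━━━━━━━┓            
 ┃ Ca┃                  ┃             ┃            
 ┠───┃                  ┃─────────────┨            
 ┃   ┃                  ┃             ┃            
 ┃Mo ┃                  ┃             ┃            
 ┃   ┃                  ┃             ┃            
 ┃ 5 ┃                  ┃             ┃            
 ┃12 ┗━━━━━━━━━━━━━━━━━━┛             ┃            
 ┃19 20 21 22 23* 24 25               ┃            
 ┃26 27 28 29 30* 31                  ┃            
 ┃                                    ┃            
 ┃                                    ┃            
 ┃                                    ┃            
 ┃                                    ┃            


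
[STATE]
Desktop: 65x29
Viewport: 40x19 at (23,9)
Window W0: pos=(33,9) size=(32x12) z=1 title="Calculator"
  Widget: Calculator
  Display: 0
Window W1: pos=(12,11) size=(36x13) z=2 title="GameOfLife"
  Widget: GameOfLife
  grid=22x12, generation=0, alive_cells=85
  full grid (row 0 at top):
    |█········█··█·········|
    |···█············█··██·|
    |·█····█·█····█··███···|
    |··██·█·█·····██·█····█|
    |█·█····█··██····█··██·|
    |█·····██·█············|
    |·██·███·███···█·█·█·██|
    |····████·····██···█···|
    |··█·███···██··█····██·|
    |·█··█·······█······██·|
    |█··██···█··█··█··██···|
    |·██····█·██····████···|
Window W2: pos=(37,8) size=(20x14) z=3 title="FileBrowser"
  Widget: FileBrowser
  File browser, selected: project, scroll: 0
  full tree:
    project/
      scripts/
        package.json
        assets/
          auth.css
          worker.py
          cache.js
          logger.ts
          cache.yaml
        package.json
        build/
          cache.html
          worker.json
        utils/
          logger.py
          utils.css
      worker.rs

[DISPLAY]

          ┏━━━┃ FileBrowser      ┃━━━━━━
          ┃ Ca┠──────────────────┨      
━━━━━━━━━━━━━━┃> [-] project/    ┃──────
e             ┃    [+] scripts/  ┃      
──────────────┃    worker.rs     ┃      
              ┃                  ┃      
···█··███···  ┃                  ┃      
···██·█····█  ┃                  ┃      
██····█··██·  ┃                  ┃      
············  ┃                  ┃      
█···█·█·█·██  ┃                  ┃      
···██···█···  ┃                  ┃━━━━━━
██··█····██·  ┗━━━━━━━━━━━━━━━━━━┛      
··█······██·            ┃               
━━━━━━━━━━━━━━━━━━━━━━━━┛               
                                        
                                        
                                        
                                        


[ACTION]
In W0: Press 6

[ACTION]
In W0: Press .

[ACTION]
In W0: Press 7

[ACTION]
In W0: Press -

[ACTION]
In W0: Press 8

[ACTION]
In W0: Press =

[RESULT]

          ┏━━━┃ FileBrowser      ┃━━━━━━
          ┃ Ca┠──────────────────┨      
━━━━━━━━━━━━━━┃> [-] project/    ┃──────
e             ┃    [+] scripts/  ┃   -1.
──────────────┃    worker.rs     ┃      
              ┃                  ┃      
···█··███···  ┃                  ┃      
···██·█····█  ┃                  ┃      
██····█··██·  ┃                  ┃      
············  ┃                  ┃      
█···█·█·█·██  ┃                  ┃      
···██···█···  ┃                  ┃━━━━━━
██··█····██·  ┗━━━━━━━━━━━━━━━━━━┛      
··█······██·            ┃               
━━━━━━━━━━━━━━━━━━━━━━━━┛               
                                        
                                        
                                        
                                        


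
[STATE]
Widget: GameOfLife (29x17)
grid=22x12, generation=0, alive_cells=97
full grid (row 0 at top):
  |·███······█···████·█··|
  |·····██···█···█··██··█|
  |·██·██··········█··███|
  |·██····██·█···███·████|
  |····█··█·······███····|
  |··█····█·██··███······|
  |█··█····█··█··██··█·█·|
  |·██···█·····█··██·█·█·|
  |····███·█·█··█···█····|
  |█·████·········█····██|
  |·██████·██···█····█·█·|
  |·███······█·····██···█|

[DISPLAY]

Gen: 0                       
·███······█···████·█··       
·····██···█···█··██··█       
·██·██··········█··███       
·██····██·█···███·████       
····█··█·······███····       
··█····█·██··███······       
█··█····█··█··██··█·█·       
·██···█·····█··██·█·█·       
····███·█·█··█···█····       
█·████·········█····██       
·██████·██···█····█·█·       
·███······█·····██···█       
                             
                             
                             
                             


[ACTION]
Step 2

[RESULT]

Gen: 2                       
··············███·····       
·█···██······██··█····       
·█···········██·······       
█········█···███··█·█·       
·█········█··██··█·██·       
···██········█··██·█··       
······██······█··██···       
··█████··█···█·█··███·       
··██·████···█····█···█       
······█·█·····█··█····       
········██······██·█·█       
················███···       
                             
                             
                             
                             


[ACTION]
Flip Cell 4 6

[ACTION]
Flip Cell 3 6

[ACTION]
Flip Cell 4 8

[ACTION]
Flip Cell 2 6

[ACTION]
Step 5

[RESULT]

Gen: 7                       
······██··············       
·····█·█·······█······       
██··███·······█····██·       
██··██·········██·███·       
··············███·██··       
····█·█·█████·██······       
·····█···██···█··█····       
·········█·····███··██       
·····█··█··███·█·····█       
······█······██·█·█··█       
··············█·█·█·█·       
················██·█··       
                             
                             
                             
                             
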